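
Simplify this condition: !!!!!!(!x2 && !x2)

!x2

!!!!!!(!x2 && !x2)
= !!!!(!x2 && !x2)
= !!!!!x2
= !!!x2
= !x2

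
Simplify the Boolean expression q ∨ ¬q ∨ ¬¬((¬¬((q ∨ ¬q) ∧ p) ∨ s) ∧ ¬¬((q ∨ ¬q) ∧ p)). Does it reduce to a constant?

q ∨ ¬q ∨ ¬¬((¬¬((q ∨ ¬q) ∧ p) ∨ s) ∧ ¬¬((q ∨ ¬q) ∧ p))
= q ∨ ¬q ∨ ¬¬¬¬((q ∨ ¬q) ∧ p)   [absorption]
= q ∨ ¬q ∨ ¬¬((q ∨ ¬q) ∧ p)   [double negation]
= q ∨ ¬q ∨ (q ∨ ¬q) ∧ p   [double negation]
= q ∨ ¬q   [absorption]
= True   [complement]

True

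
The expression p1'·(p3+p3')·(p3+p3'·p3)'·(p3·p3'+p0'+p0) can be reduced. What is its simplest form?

p1'·(p3+p3')·(p3+p3'·p3)'·(p3·p3'+p0'+p0)
= p1'·(p3+p3')·(p3+p3'·p3)'·(p0'+p0)   (complement / identity)
= p1'·(p3+p3')·p3'·(p0'+p0)   (complement / identity)
= p1'·p3'·(p0'+p0)   (complement / identity)
= p1'·p3'   (complement / identity)

p1'·p3'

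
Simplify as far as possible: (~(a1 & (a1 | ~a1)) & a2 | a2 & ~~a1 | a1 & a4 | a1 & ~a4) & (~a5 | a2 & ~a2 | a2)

a1 & ~a5 | a2

(~(a1 & (a1 | ~a1)) & a2 | a2 & ~~a1 | a1 & a4 | a1 & ~a4) & (~a5 | a2 & ~a2 | a2)
= (~a1 & a2 | a2 & ~~a1 | a1 & a4 | a1 & ~a4) & (~a5 | a2 & ~a2 | a2)
= (~a1 & a2 | a2 & ~~a1 | a1) & (~a5 | a2 & ~a2 | a2)
= (~a1 & a2 | a2 & a1 | a1) & (~a5 | a2 & ~a2 | a2)
= (a2 | a1) & (~a5 | a2 & ~a2 | a2)
= (a2 | a1) & (~a5 | a2)
= a1 & ~a5 | a2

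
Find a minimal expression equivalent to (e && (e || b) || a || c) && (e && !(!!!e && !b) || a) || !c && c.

e || a

(e && (e || b) || a || c) && (e && !(!!!e && !b) || a) || !c && c
= (e && (e || b) || a || c) && (e && !(!e && !b) || a) || !c && c   (double negation)
= (e && (e || b) || a || c) && (e && !(!e && !b) || a)   (complement / identity)
= (e && (e || b) || a || c) && (e && (e || b) || a)   (De Morgan)
= e && (e || b) || a   (absorption)
= e || a   (absorption)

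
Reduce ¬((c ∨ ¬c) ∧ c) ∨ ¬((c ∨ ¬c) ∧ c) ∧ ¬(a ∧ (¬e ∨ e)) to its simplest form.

¬c

¬((c ∨ ¬c) ∧ c) ∨ ¬((c ∨ ¬c) ∧ c) ∧ ¬(a ∧ (¬e ∨ e))
= ¬((c ∨ ¬c) ∧ c) ∨ ¬((c ∨ ¬c) ∧ c) ∧ ¬a   (complement / identity)
= ¬((c ∨ ¬c) ∧ c)   (absorption)
= ¬c   (complement / identity)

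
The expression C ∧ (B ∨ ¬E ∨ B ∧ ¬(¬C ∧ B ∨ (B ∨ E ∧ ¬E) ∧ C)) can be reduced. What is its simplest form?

C ∧ (B ∨ ¬E ∨ B ∧ ¬(¬C ∧ B ∨ (B ∨ E ∧ ¬E) ∧ C))
= C ∧ (B ∨ ¬E ∨ B ∧ ¬(¬C ∧ B ∨ B ∧ C))
= C ∧ (B ∨ ¬E ∨ B ∧ ¬B)
= C ∧ (B ∨ ¬E)

C ∧ (B ∨ ¬E)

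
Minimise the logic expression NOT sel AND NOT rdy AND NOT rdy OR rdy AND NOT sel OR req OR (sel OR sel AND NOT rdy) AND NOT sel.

NOT sel AND NOT rdy AND NOT rdy OR rdy AND NOT sel OR req OR (sel OR sel AND NOT rdy) AND NOT sel
= NOT sel AND NOT rdy AND NOT rdy OR rdy AND NOT sel OR req OR sel AND NOT sel   (absorption)
= NOT sel AND NOT rdy OR rdy AND NOT sel OR req OR sel AND NOT sel   (idempotence)
= NOT sel OR req OR sel AND NOT sel   (distribution)
= NOT sel OR req   (complement / identity)

NOT sel OR req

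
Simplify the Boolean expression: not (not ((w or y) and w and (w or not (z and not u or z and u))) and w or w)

not (not ((w or y) and w and (w or not (z and not u or z and u))) and w or w)
= not (not ((w or y) and w and (w or not z)) and w or w)
= not (not (w and (w or not z)) and w or w)
= not (not w and w or w)
= not w

not w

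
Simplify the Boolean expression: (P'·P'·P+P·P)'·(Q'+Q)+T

P'+T

(P'·P'·P+P·P)'·(Q'+Q)+T
= (P'·P'·P+P·P)'+T   — complement / identity
= (P'·P+P·P)'+T   — idempotence
= P'+T   — distribution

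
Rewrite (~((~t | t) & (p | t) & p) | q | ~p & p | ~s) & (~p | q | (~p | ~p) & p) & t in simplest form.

(~((~t | t) & (p | t) & p) | q | ~p & p | ~s) & (~p | q | (~p | ~p) & p) & t
= (~((p | t) & p) | q | ~p & p | ~s) & (~p | q | (~p | ~p) & p) & t   [complement / identity]
= (~((p | t) & p) | q | ~p & p | ~s) & (~p | q | ~p & p) & t   [idempotence]
= (~p | q | ~p & p | ~s) & (~p | q | ~p & p) & t   [absorption]
= (~p | q | ~p & p) & t   [absorption]
= (~p | q) & t   [complement / identity]

(~p | q) & t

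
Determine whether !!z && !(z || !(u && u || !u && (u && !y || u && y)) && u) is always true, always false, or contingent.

!!z && !(z || !(u && u || !u && (u && !y || u && y)) && u)
= !!z && !(z || !(u && u || !u && u) && u)   (distribution)
= !!z && !(z || !u && u)   (distribution)
= z && !(z || !u && u)   (double negation)
= z && !z   (complement / identity)
= false   (complement)

always false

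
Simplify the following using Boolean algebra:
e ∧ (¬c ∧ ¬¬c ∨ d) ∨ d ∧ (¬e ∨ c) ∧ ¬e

d

e ∧ (¬c ∧ ¬¬c ∨ d) ∨ d ∧ (¬e ∨ c) ∧ ¬e
= e ∧ (¬c ∧ c ∨ d) ∨ d ∧ (¬e ∨ c) ∧ ¬e   — double negation
= e ∧ d ∨ d ∧ (¬e ∨ c) ∧ ¬e   — complement / identity
= e ∧ d ∨ d ∧ ¬e   — absorption
= d   — distribution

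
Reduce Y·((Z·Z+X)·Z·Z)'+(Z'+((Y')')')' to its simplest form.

Y·((Z·Z+X)·Z·Z)'+(Z'+((Y')')')'
= Y·(Z·Z)'+(Z'+((Y')')')'
= Y·(Z·Z)'+Z·(Y')'
= Y·Z'+Z·(Y')'
= Y·Z'+Z·Y
= Y

Y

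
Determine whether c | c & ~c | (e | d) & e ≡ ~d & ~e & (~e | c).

E1: c | c & ~c | (e | d) & e
    = c | (e | d) & e
    = c | e
E2: ~d & ~e & (~e | c)
    = ~d & ~e
These differ: at c=1, d=1, e=1, E1 = 1 but E2 = 0.

No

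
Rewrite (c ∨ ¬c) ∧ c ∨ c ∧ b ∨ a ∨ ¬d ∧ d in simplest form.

(c ∨ ¬c) ∧ c ∨ c ∧ b ∨ a ∨ ¬d ∧ d
= (c ∨ ¬c) ∧ c ∨ c ∧ b ∨ a   (complement / identity)
= c ∨ c ∧ b ∨ a   (complement / identity)
= c ∨ a   (absorption)

c ∨ a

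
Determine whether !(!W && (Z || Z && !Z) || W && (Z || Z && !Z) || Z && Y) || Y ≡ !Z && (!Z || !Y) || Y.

E1: !(!W && (Z || Z && !Z) || W && (Z || Z && !Z) || Z && Y) || Y
    = !(Z || Z && !Z || Z && Y) || Y   (distribution)
    = !(Z || Z && Y) || Y   (complement / identity)
    = !Z || Y   (absorption)
E2: !Z && (!Z || !Y) || Y
    = !Z || Y   (absorption)
Both reduce to !Z || Y, so they are equivalent.

Yes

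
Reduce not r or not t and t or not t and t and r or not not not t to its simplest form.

not r or not t and t or not t and t and r or not not not t
= not r or not t and t or not not not t
= not r or not not not t
= not r or not t

not r or not t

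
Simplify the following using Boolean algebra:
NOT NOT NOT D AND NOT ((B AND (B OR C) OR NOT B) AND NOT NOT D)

NOT NOT NOT D AND NOT ((B AND (B OR C) OR NOT B) AND NOT NOT D)
= NOT NOT NOT D AND NOT ((B OR NOT B) AND NOT NOT D)   — absorption
= NOT NOT NOT D AND NOT NOT NOT D   — complement / identity
= NOT NOT NOT D   — idempotence
= NOT D   — double negation

NOT D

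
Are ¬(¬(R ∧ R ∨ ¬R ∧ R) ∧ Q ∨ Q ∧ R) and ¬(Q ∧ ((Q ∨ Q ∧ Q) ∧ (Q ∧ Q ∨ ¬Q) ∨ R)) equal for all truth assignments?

E1: ¬(¬(R ∧ R ∨ ¬R ∧ R) ∧ Q ∨ Q ∧ R)
    = ¬(¬R ∧ Q ∨ Q ∧ R)
    = ¬Q
E2: ¬(Q ∧ ((Q ∨ Q ∧ Q) ∧ (Q ∧ Q ∨ ¬Q) ∨ R))
    = ¬(Q ∧ (Q ∧ Q ∨ Q ∧ ¬Q ∨ R))
    = ¬(Q ∧ (Q ∨ R))
    = ¬Q
Both reduce to ¬Q, so they are equivalent.

Yes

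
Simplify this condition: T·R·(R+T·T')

T·R·(R+T·T')
= T·R·R
= T·R

T·R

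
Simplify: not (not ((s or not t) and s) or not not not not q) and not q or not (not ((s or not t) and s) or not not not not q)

not (not ((s or not t) and s) or not not not not q) and not q or not (not ((s or not t) and s) or not not not not q)
= not (not ((s or not t) and s) or not not not not q)   (absorption)
= not (not ((s or not t) and s) or not not q)   (double negation)
= (s or not t) and s and not q   (De Morgan)
= s and not q   (absorption)

s and not q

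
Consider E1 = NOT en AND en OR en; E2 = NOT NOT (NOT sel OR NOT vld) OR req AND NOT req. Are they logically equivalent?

No

E1: NOT en AND en OR en
    = en   — complement / identity
E2: NOT NOT (NOT sel OR NOT vld) OR req AND NOT req
    = NOT NOT (NOT sel OR NOT vld)   — complement / identity
    = NOT sel OR NOT vld   — double negation
These differ: at en=0, req=0, sel=0, vld=0, E1 = 0 but E2 = 1.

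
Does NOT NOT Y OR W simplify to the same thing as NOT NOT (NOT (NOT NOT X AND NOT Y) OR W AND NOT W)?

No

E1: NOT NOT Y OR W
    = Y OR W   — double negation
E2: NOT NOT (NOT (NOT NOT X AND NOT Y) OR W AND NOT W)
    = NOT NOT (NOT X OR Y OR W AND NOT W)   — De Morgan
    = NOT NOT (NOT X OR Y)   — complement / identity
    = NOT X OR Y   — double negation
These differ: at W=0, X=0, Y=0, E1 = 0 but E2 = 1.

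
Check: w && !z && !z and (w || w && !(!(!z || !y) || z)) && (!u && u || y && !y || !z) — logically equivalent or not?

Yes

E1: w && !z && !z
    = w && !z   [idempotence]
E2: (w || w && !(!(!z || !y) || z)) && (!u && u || y && !y || !z)
    = (w || w && !(z && y || z)) && (!u && u || y && !y || !z)   [De Morgan]
    = (w || w && !(z && y || z)) && (!u && u || !z)   [complement / identity]
    = (w || w && !z) && (!u && u || !z)   [absorption]
    = (w || w && !z) && !z   [complement / identity]
    = w && !z   [absorption]
Both reduce to w && !z, so they are equivalent.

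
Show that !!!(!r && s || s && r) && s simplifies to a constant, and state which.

!!!(!r && s || s && r) && s
= !(!r && s || s && r) && s   (double negation)
= !s && s   (distribution)
= false   (complement)

false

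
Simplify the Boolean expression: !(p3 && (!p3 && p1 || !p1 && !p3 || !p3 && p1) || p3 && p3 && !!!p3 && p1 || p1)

!(p3 && (!p3 && p1 || !p1 && !p3 || !p3 && p1) || p3 && p3 && !!!p3 && p1 || p1)
= !(p3 && (!p3 || !p3 && p1) || p3 && p3 && !!!p3 && p1 || p1)   — distribution
= !(p3 && (!p3 || !p3 && p1) || p3 && p3 && !p3 && p1 || p1)   — double negation
= !(p3 && !p3 || p3 && p3 && !p3 && p1 || p1)   — absorption
= !(p3 && !p3 || p3 && !p3 && p1 || p1)   — idempotence
= !(p3 && !p3 || p1)   — absorption
= !p1   — complement / identity

!p1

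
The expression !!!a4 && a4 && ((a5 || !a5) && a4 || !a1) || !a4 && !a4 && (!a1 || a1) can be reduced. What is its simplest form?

!!!a4 && a4 && ((a5 || !a5) && a4 || !a1) || !a4 && !a4 && (!a1 || a1)
= !a4 && a4 && ((a5 || !a5) && a4 || !a1) || !a4 && !a4 && (!a1 || a1)   — double negation
= !a4 && a4 && (a4 || !a1) || !a4 && !a4 && (!a1 || a1)   — complement / identity
= !a4 && a4 || !a4 && !a4 && (!a1 || a1)   — absorption
= !a4 && a4 || !a4 && !a4   — complement / identity
= !a4   — distribution

!a4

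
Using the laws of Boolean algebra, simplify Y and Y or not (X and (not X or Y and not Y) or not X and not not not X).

Y and Y or not (X and (not X or Y and not Y) or not X and not not not X)
= Y and Y or not (X and not X or not X and not not not X)
= Y or not (X and not X or not X and not not not X)
= Y or not (X and not X or not X and not X)
= Y or not not X
= Y or X

Y or X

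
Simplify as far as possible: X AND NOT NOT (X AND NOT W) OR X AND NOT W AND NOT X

X AND NOT W

X AND NOT NOT (X AND NOT W) OR X AND NOT W AND NOT X
= X AND X AND NOT W OR X AND NOT W AND NOT X   [double negation]
= X AND NOT W   [distribution]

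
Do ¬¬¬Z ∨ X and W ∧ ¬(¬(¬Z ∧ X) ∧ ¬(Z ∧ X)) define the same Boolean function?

E1: ¬¬¬Z ∨ X
    = ¬Z ∨ X   (double negation)
E2: W ∧ ¬(¬(¬Z ∧ X) ∧ ¬(Z ∧ X))
    = W ∧ (¬Z ∧ X ∨ Z ∧ X)   (De Morgan)
    = W ∧ X   (distribution)
These differ: at W=0, X=0, Z=0, E1 = 1 but E2 = 0.

No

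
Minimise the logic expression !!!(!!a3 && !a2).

!!!(!!a3 && !a2)
= !!(!a3 || a2)   (De Morgan)
= !a3 || a2   (double negation)

!a3 || a2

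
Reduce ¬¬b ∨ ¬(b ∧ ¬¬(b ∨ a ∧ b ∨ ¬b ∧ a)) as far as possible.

True

¬¬b ∨ ¬(b ∧ ¬¬(b ∨ a ∧ b ∨ ¬b ∧ a))
= ¬¬b ∨ ¬(b ∧ ¬¬(b ∨ a))   — distribution
= ¬¬b ∨ ¬(b ∧ (b ∨ a))   — double negation
= ¬¬b ∨ ¬b   — absorption
= b ∨ ¬b   — double negation
= True   — complement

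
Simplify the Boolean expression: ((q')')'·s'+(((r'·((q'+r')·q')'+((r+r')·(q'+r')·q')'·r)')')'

q'

((q')')'·s'+(((r'·((q'+r')·q')'+((r+r')·(q'+r')·q')'·r)')')'
= ((q')')'·s'+(((r'·((q'+r')·q')'+((q'+r')·q')'·r)')')'   (complement / identity)
= ((q')')'·s'+(((((q'+r')·q')')')')'   (distribution)
= ((q')')'·s'+(((q'+r')·q')')'   (double negation)
= ((q')')'·s'+((q')')'   (absorption)
= ((q')')'   (absorption)
= q'   (double negation)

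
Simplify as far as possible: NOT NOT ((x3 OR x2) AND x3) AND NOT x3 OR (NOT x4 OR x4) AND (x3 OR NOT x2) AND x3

x3

NOT NOT ((x3 OR x2) AND x3) AND NOT x3 OR (NOT x4 OR x4) AND (x3 OR NOT x2) AND x3
= (x3 OR x2) AND x3 AND NOT x3 OR (NOT x4 OR x4) AND (x3 OR NOT x2) AND x3
= (x3 OR x2) AND x3 AND NOT x3 OR (x3 OR NOT x2) AND x3
= x3 AND NOT x3 OR (x3 OR NOT x2) AND x3
= (x3 OR NOT x2) AND x3
= x3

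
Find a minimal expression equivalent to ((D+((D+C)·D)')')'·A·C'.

A·C'

((D+((D+C)·D)')')'·A·C'
= ((D+D')')'·A·C'   (absorption)
= (D+D')·A·C'   (double negation)
= A·C'   (complement / identity)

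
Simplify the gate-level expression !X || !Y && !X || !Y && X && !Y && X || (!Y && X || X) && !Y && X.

!X || !Y

!X || !Y && !X || !Y && X && !Y && X || (!Y && X || X) && !Y && X
= !X || !Y && !X || !Y && X && !Y && X || !Y && X   — absorption
= !X || !Y && !X || !Y && X || !Y && X   — idempotence
= !X || !Y || !Y && X   — distribution
= !X || !Y   — absorption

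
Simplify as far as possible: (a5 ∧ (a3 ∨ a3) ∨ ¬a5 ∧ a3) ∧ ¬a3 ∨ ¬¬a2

a2

(a5 ∧ (a3 ∨ a3) ∨ ¬a5 ∧ a3) ∧ ¬a3 ∨ ¬¬a2
= (a5 ∧ a3 ∨ ¬a5 ∧ a3) ∧ ¬a3 ∨ ¬¬a2   — idempotence
= a3 ∧ ¬a3 ∨ ¬¬a2   — distribution
= ¬¬a2   — complement / identity
= a2   — double negation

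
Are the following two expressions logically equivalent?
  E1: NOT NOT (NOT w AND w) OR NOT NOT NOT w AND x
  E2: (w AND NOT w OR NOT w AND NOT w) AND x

E1: NOT NOT (NOT w AND w) OR NOT NOT NOT w AND x
    = NOT w AND w OR NOT NOT NOT w AND x   — double negation
    = NOT NOT NOT w AND x   — complement / identity
    = NOT w AND x   — double negation
E2: (w AND NOT w OR NOT w AND NOT w) AND x
    = NOT w AND x   — distribution
Both reduce to NOT w AND x, so they are equivalent.

Yes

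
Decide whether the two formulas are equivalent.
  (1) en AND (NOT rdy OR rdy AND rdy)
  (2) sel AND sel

No

E1: en AND (NOT rdy OR rdy AND rdy)
    = en AND (NOT rdy OR rdy)   — idempotence
    = en   — complement / identity
E2: sel AND sel
    = sel   — idempotence
These differ: at en=0, rdy=0, sel=1, E1 = 0 but E2 = 1.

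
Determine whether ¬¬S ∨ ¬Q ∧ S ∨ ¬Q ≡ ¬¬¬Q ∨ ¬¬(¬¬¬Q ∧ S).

No

E1: ¬¬S ∨ ¬Q ∧ S ∨ ¬Q
    = S ∨ ¬Q ∧ S ∨ ¬Q   [double negation]
    = S ∨ ¬Q   [absorption]
E2: ¬¬¬Q ∨ ¬¬(¬¬¬Q ∧ S)
    = ¬¬¬Q ∨ ¬¬¬Q ∧ S   [double negation]
    = ¬¬¬Q   [absorption]
    = ¬Q   [double negation]
These differ: at Q=1, S=1, E1 = 1 but E2 = 0.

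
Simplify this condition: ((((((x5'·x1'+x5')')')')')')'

x5'

((((((x5'·x1'+x5')')')')')')'
= ((((x5'·x1'+x5')')')')'   (double negation)
= ((x5'·x1'+x5')')'   (double negation)
= ((x5')')'   (absorption)
= x5'   (double negation)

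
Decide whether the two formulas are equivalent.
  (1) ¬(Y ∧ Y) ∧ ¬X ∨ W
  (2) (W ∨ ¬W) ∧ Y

E1: ¬(Y ∧ Y) ∧ ¬X ∨ W
    = ¬Y ∧ ¬X ∨ W   [idempotence]
E2: (W ∨ ¬W) ∧ Y
    = Y   [complement / identity]
These differ: at W=1, X=0, Y=0, E1 = 1 but E2 = 0.

No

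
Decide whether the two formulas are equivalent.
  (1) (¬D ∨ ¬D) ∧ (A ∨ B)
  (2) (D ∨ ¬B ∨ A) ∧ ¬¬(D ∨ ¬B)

E1: (¬D ∨ ¬D) ∧ (A ∨ B)
    = ¬D ∧ (A ∨ B)
E2: (D ∨ ¬B ∨ A) ∧ ¬¬(D ∨ ¬B)
    = (D ∨ ¬B ∨ A) ∧ (D ∨ ¬B)
    = D ∨ ¬B
These differ: at A=0, B=0, D=1, E1 = 0 but E2 = 1.

No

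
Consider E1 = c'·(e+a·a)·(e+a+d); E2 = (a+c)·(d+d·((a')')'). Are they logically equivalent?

E1: c'·(e+a·a)·(e+a+d)
    = c'·(e+a)·(e+a+d)   — idempotence
    = c'·(e+a)   — absorption
E2: (a+c)·(d+d·((a')')')
    = (a+c)·(d+d·a')   — double negation
    = (a+c)·d   — absorption
These differ: at a=0, c=1, d=1, e=0, E1 = 0 but E2 = 1.

No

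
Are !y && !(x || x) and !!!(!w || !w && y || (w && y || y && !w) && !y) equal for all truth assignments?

E1: !y && !(x || x)
    = !y && !x   [idempotence]
E2: !!!(!w || !w && y || (w && y || y && !w) && !y)
    = !!!(!w || (w && y || y && !w) && !y)   [absorption]
    = !!!(!w || y && !y)   [distribution]
    = !!!!w   [complement / identity]
    = !!w   [double negation]
    = w   [double negation]
These differ: at w=1, x=1, y=0, E1 = 0 but E2 = 1.

No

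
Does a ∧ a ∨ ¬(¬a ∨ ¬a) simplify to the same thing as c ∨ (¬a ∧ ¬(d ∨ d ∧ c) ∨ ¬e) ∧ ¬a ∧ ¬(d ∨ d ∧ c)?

E1: a ∧ a ∨ ¬(¬a ∨ ¬a)
    = a ∧ a ∨ a ∧ a
    = a ∧ a
    = a
E2: c ∨ (¬a ∧ ¬(d ∨ d ∧ c) ∨ ¬e) ∧ ¬a ∧ ¬(d ∨ d ∧ c)
    = c ∨ ¬a ∧ ¬(d ∨ d ∧ c)
    = c ∨ ¬a ∧ ¬d
These differ: at a=1, c=0, d=0, e=0, E1 = 1 but E2 = 0.

No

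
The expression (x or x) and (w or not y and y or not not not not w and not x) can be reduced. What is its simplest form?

x and w

(x or x) and (w or not y and y or not not not not w and not x)
= x and (w or not y and y or not not not not w and not x)   — idempotence
= x and (w or not not not not w and not x)   — complement / identity
= x and (w or not not w and not x)   — double negation
= x and (w or w and not x)   — double negation
= x and w   — absorption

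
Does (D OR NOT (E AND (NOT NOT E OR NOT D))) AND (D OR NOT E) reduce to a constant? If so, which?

no

(D OR NOT (E AND (NOT NOT E OR NOT D))) AND (D OR NOT E)
= (D OR NOT (E AND (E OR NOT D))) AND (D OR NOT E)
= (D OR NOT E) AND (D OR NOT E)
= D OR NOT E
This depends on D, E, so it is not a constant.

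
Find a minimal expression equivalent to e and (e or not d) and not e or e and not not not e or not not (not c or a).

e and (e or not d) and not e or e and not not not e or not not (not c or a)
= e and (e or not d) and not e or e and not e or not not (not c or a)   — double negation
= e and (e or not d) and not e or not not (not c or a)   — complement / identity
= e and not e or not not (not c or a)   — absorption
= not not (not c or a)   — complement / identity
= not c or a   — double negation

not c or a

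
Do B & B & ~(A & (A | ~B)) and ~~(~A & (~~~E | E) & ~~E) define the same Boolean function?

No

E1: B & B & ~(A & (A | ~B))
    = B & ~(A & (A | ~B))   [idempotence]
    = B & ~A   [absorption]
E2: ~~(~A & (~~~E | E) & ~~E)
    = ~~(~A & (~E | E) & ~~E)   [double negation]
    = ~A & (~E | E) & ~~E   [double negation]
    = ~A & ~~E   [complement / identity]
    = ~A & E   [double negation]
These differ: at A=0, B=0, E=1, E1 = 0 but E2 = 1.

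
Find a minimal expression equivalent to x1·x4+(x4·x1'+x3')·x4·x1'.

x4

x1·x4+(x4·x1'+x3')·x4·x1'
= x1·x4+x4·x1'
= x4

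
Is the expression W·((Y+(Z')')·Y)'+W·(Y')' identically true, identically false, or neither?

neither

W·((Y+(Z')')·Y)'+W·(Y')'
= W·((Y+(Z')')·Y)'+W·Y   — double negation
= W·((Y+Z)·Y)'+W·Y   — double negation
= W·Y'+W·Y   — absorption
= W   — distribution
This depends on W, so it is not a constant.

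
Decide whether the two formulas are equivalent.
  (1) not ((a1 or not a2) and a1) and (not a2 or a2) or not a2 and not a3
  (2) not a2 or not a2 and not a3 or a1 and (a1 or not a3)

No

E1: not ((a1 or not a2) and a1) and (not a2 or a2) or not a2 and not a3
    = not a1 and (not a2 or a2) or not a2 and not a3   — absorption
    = not a1 or not a2 and not a3   — complement / identity
E2: not a2 or not a2 and not a3 or a1 and (a1 or not a3)
    = not a2 or not a2 and not a3 or a1   — absorption
    = not a2 or a1   — absorption
These differ: at a1=1, a2=1, a3=1, E1 = 0 but E2 = 1.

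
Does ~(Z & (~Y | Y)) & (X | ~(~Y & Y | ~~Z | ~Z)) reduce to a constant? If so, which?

no

~(Z & (~Y | Y)) & (X | ~(~Y & Y | ~~Z | ~Z))
= ~Z & (X | ~(~Y & Y | ~~Z | ~Z))
= ~Z & (X | ~(~~Z | ~Z))
= ~Z & (X | ~Z & Z)
= ~Z & X
This depends on X, Z, so it is not a constant.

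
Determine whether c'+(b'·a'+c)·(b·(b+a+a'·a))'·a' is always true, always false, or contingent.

contingent

c'+(b'·a'+c)·(b·(b+a+a'·a))'·a'
= c'+(b'·a'+c)·(b·(b+a))'·a'
= c'+(b'·a'+c)·b'·a'
= c'+b'·a'
This depends on a, b, c, so it is not a constant.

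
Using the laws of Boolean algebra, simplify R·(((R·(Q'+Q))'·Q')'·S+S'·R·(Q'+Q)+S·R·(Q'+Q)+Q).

R

R·(((R·(Q'+Q))'·Q')'·S+S'·R·(Q'+Q)+S·R·(Q'+Q)+Q)
= R·((R·(Q'+Q)+Q)·S+S'·R·(Q'+Q)+S·R·(Q'+Q)+Q)
= R·((R·(Q'+Q)+Q)·S+R·(Q'+Q)+Q)
= R·(R·(Q'+Q)+Q)
= R·(R+Q)
= R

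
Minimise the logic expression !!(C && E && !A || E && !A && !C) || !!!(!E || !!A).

!!(C && E && !A || E && !A && !C) || !!!(!E || !!A)
= !!(E && !A) || !!!(!E || !!A)   (distribution)
= !!(E && !A) || !!(E && !A)   (De Morgan)
= !!(E && !A)   (idempotence)
= E && !A   (double negation)

E && !A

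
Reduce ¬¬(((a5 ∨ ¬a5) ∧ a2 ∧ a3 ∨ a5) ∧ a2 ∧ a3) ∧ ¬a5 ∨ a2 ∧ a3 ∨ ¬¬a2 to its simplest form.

¬¬(((a5 ∨ ¬a5) ∧ a2 ∧ a3 ∨ a5) ∧ a2 ∧ a3) ∧ ¬a5 ∨ a2 ∧ a3 ∨ ¬¬a2
= ¬¬((a2 ∧ a3 ∨ a5) ∧ a2 ∧ a3) ∧ ¬a5 ∨ a2 ∧ a3 ∨ ¬¬a2   — complement / identity
= ¬¬(a2 ∧ a3) ∧ ¬a5 ∨ a2 ∧ a3 ∨ ¬¬a2   — absorption
= a2 ∧ a3 ∧ ¬a5 ∨ a2 ∧ a3 ∨ ¬¬a2   — double negation
= a2 ∧ a3 ∨ ¬¬a2   — absorption
= a2 ∧ a3 ∨ a2   — double negation
= a2   — absorption

a2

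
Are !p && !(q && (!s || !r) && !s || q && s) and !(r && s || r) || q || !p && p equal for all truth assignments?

No

E1: !p && !(q && (!s || !r) && !s || q && s)
    = !p && !(q && !s || q && s)   [absorption]
    = !p && !q   [distribution]
E2: !(r && s || r) || q || !p && p
    = !(r && s || r) || q   [complement / identity]
    = !r || q   [absorption]
These differ: at p=1, q=1, r=0, s=0, E1 = 0 but E2 = 1.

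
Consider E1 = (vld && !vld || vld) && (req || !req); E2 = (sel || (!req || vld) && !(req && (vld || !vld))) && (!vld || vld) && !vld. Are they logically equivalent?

No

E1: (vld && !vld || vld) && (req || !req)
    = vld && !vld || vld   (complement / identity)
    = vld   (complement / identity)
E2: (sel || (!req || vld) && !(req && (vld || !vld))) && (!vld || vld) && !vld
    = (sel || (!req || vld) && !(req && (vld || !vld))) && !vld   (complement / identity)
    = (sel || (!req || vld) && !req) && !vld   (complement / identity)
    = (sel || !req) && !vld   (absorption)
These differ: at req=0, sel=1, vld=0, E1 = 0 but E2 = 1.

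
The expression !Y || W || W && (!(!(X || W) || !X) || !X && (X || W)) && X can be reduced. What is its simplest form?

!Y || W || W && (!(!(X || W) || !X) || !X && (X || W)) && X
= !Y || W || W && ((X || W) && X || !X && (X || W)) && X
= !Y || W || W && (X || W) && X
= !Y || W || W && X
= !Y || W

!Y || W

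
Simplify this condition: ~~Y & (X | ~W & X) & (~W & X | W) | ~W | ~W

~~Y & (X | ~W & X) & (~W & X | W) | ~W | ~W
= ~~Y & (~W & X | X & W) | ~W | ~W
= Y & (~W & X | X & W) | ~W | ~W
= Y & (~W & X | X & W) | ~W
= Y & X | ~W

Y & X | ~W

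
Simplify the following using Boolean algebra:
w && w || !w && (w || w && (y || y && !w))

w

w && w || !w && (w || w && (y || y && !w))
= w && w || !w && (w || w && y)   (absorption)
= w && w || !w && w   (absorption)
= w   (distribution)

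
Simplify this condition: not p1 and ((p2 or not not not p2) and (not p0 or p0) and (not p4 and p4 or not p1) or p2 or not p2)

not p1

not p1 and ((p2 or not not not p2) and (not p0 or p0) and (not p4 and p4 or not p1) or p2 or not p2)
= not p1 and ((p2 or not not not p2) and (not p4 and p4 or not p1) or p2 or not p2)
= not p1 and ((p2 or not p2) and (not p4 and p4 or not p1) or p2 or not p2)
= not p1 and ((p2 or not p2) and not p1 or p2 or not p2)
= not p1 and (p2 or not p2)
= not p1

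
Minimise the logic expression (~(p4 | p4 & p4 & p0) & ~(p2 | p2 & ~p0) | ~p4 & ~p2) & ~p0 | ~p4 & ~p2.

(~(p4 | p4 & p4 & p0) & ~(p2 | p2 & ~p0) | ~p4 & ~p2) & ~p0 | ~p4 & ~p2
= (~(p4 | p4 & p0) & ~(p2 | p2 & ~p0) | ~p4 & ~p2) & ~p0 | ~p4 & ~p2
= (~(p4 | p4 & p0) & ~p2 | ~p4 & ~p2) & ~p0 | ~p4 & ~p2
= (~p4 & ~p2 | ~p4 & ~p2) & ~p0 | ~p4 & ~p2
= ~p4 & ~p2 & ~p0 | ~p4 & ~p2
= ~p4 & ~p2

~p4 & ~p2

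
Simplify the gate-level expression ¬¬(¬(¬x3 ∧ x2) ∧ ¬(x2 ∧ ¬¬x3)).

¬¬(¬(¬x3 ∧ x2) ∧ ¬(x2 ∧ ¬¬x3))
= ¬¬(¬(¬x3 ∧ x2) ∧ ¬(x2 ∧ x3))   (double negation)
= ¬(¬x3 ∧ x2 ∨ x2 ∧ x3)   (De Morgan)
= ¬x2   (distribution)

¬x2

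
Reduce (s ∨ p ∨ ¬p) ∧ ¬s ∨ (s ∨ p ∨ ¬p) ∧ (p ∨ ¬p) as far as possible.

True

(s ∨ p ∨ ¬p) ∧ ¬s ∨ (s ∨ p ∨ ¬p) ∧ (p ∨ ¬p)
= (s ∨ p ∨ ¬p) ∧ (¬s ∨ p ∨ ¬p)   [distribution]
= s ∧ ¬s ∨ p ∨ ¬p   [distribution]
= p ∨ ¬p   [complement / identity]
= True   [complement]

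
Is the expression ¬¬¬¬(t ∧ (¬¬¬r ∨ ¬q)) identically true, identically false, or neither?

¬¬¬¬(t ∧ (¬¬¬r ∨ ¬q))
= ¬¬¬¬(t ∧ (¬r ∨ ¬q))   — double negation
= ¬¬(t ∧ (¬r ∨ ¬q))   — double negation
= t ∧ (¬r ∨ ¬q)   — double negation
This depends on q, r, t, so it is not a constant.

neither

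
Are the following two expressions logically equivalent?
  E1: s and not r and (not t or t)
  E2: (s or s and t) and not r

E1: s and not r and (not t or t)
    = s and not r   [complement / identity]
E2: (s or s and t) and not r
    = s and not r   [absorption]
Both reduce to s and not r, so they are equivalent.

Yes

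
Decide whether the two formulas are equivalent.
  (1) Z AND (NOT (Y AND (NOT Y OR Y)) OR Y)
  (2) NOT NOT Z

E1: Z AND (NOT (Y AND (NOT Y OR Y)) OR Y)
    = Z AND (NOT Y OR Y)
    = Z
E2: NOT NOT Z
    = Z
Both reduce to Z, so they are equivalent.

Yes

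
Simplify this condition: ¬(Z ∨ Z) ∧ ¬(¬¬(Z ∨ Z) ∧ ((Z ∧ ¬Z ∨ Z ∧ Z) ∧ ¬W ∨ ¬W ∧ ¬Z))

¬Z

¬(Z ∨ Z) ∧ ¬(¬¬(Z ∨ Z) ∧ ((Z ∧ ¬Z ∨ Z ∧ Z) ∧ ¬W ∨ ¬W ∧ ¬Z))
= ¬(Z ∨ Z) ∧ ¬(¬¬(Z ∨ Z) ∧ (Z ∧ ¬W ∨ ¬W ∧ ¬Z))   [distribution]
= ¬(Z ∨ Z) ∧ ¬(¬¬(Z ∨ Z) ∧ ¬W)   [distribution]
= ¬(Z ∨ Z) ∧ (¬(Z ∨ Z) ∨ W)   [De Morgan]
= ¬(Z ∨ Z)   [absorption]
= ¬Z   [idempotence]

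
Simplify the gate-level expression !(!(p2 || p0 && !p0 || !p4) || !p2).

p2

!(!(p2 || p0 && !p0 || !p4) || !p2)
= (p2 || p0 && !p0 || !p4) && p2   [De Morgan]
= (p2 || !p4) && p2   [complement / identity]
= p2   [absorption]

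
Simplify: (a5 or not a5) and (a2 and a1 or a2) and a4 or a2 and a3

(a4 or a3) and a2

(a5 or not a5) and (a2 and a1 or a2) and a4 or a2 and a3
= (a2 and a1 or a2) and a4 or a2 and a3   [complement / identity]
= a2 and a4 or a2 and a3   [absorption]
= (a4 or a3) and a2   [distribution]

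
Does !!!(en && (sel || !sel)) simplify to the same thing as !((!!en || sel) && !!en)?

E1: !!!(en && (sel || !sel))
    = !!!en   (complement / identity)
    = !en   (double negation)
E2: !((!!en || sel) && !!en)
    = !!!en   (absorption)
    = !en   (double negation)
Both reduce to !en, so they are equivalent.

Yes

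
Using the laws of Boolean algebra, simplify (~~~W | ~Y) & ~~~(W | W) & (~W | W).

(~~~W | ~Y) & ~~~(W | W) & (~W | W)
= (~~~W | ~Y) & ~~~(W | W)   [complement / identity]
= (~~~W | ~Y) & ~~~W   [idempotence]
= ~~~W   [absorption]
= ~W   [double negation]

~W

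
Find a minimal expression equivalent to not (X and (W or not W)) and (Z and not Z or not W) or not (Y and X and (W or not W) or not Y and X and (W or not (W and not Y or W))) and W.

not X

not (X and (W or not W)) and (Z and not Z or not W) or not (Y and X and (W or not W) or not Y and X and (W or not (W and not Y or W))) and W
= not (X and (W or not W)) and (Z and not Z or not W) or not (Y and X and (W or not W) or not Y and X and (W or not W)) and W   — absorption
= not (X and (W or not W)) and (Z and not Z or not W) or not (X and (W or not W)) and W   — distribution
= not (X and (W or not W)) and not W or not (X and (W or not W)) and W   — complement / identity
= (not W or W) and not (X and (W or not W))   — distribution
= not (X and (W or not W))   — complement / identity
= not X   — complement / identity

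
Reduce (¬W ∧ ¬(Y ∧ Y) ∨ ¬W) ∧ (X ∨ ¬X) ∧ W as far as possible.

(¬W ∧ ¬(Y ∧ Y) ∨ ¬W) ∧ (X ∨ ¬X) ∧ W
= (¬W ∧ ¬(Y ∧ Y) ∨ ¬W) ∧ W   [complement / identity]
= (¬W ∧ ¬Y ∨ ¬W) ∧ W   [idempotence]
= ¬W ∧ W   [absorption]
= False   [complement]

False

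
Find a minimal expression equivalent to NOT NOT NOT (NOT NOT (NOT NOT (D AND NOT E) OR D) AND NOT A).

NOT NOT NOT (NOT NOT (NOT NOT (D AND NOT E) OR D) AND NOT A)
= NOT NOT NOT (NOT NOT (D AND NOT E OR D) AND NOT A)   (double negation)
= NOT NOT NOT (NOT NOT D AND NOT A)   (absorption)
= NOT (NOT NOT D AND NOT A)   (double negation)
= NOT D OR A   (De Morgan)

NOT D OR A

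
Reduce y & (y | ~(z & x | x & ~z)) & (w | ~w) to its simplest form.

y

y & (y | ~(z & x | x & ~z)) & (w | ~w)
= y & (y | ~x) & (w | ~w)
= y & (w | ~w)
= y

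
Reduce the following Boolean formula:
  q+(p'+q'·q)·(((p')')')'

q

q+(p'+q'·q)·(((p')')')'
= q+(p'+q'·q)·(p')'   [double negation]
= q+p'·(p')'   [complement / identity]
= q+p'·p   [double negation]
= q   [complement / identity]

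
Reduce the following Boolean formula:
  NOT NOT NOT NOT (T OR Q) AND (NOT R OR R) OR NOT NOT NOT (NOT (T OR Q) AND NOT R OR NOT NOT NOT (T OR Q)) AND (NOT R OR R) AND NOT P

NOT NOT NOT NOT (T OR Q) AND (NOT R OR R) OR NOT NOT NOT (NOT (T OR Q) AND NOT R OR NOT NOT NOT (T OR Q)) AND (NOT R OR R) AND NOT P
= NOT NOT NOT NOT (T OR Q) AND (NOT R OR R) OR NOT NOT NOT (NOT (T OR Q) AND NOT R OR NOT (T OR Q)) AND (NOT R OR R) AND NOT P
= NOT NOT NOT NOT (T OR Q) AND (NOT R OR R) OR NOT NOT NOT NOT (T OR Q) AND (NOT R OR R) AND NOT P
= NOT NOT NOT NOT (T OR Q) AND (NOT R OR R)
= NOT NOT NOT NOT (T OR Q)
= NOT NOT (T OR Q)
= T OR Q

T OR Q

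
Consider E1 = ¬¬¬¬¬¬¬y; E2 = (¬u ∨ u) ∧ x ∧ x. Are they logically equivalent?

No

E1: ¬¬¬¬¬¬¬y
    = ¬¬¬¬¬y
    = ¬¬¬y
    = ¬y
E2: (¬u ∨ u) ∧ x ∧ x
    = x ∧ x
    = x
These differ: at u=0, x=0, y=0, E1 = 1 but E2 = 0.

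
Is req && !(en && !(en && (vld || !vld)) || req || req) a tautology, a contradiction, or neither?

contradiction

req && !(en && !(en && (vld || !vld)) || req || req)
= req && !(en && !(en && (vld || !vld)) || req)   — idempotence
= req && !(en && !en || req)   — complement / identity
= req && !req   — complement / identity
= false   — complement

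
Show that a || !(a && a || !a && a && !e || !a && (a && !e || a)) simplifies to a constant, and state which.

a || !(a && a || !a && a && !e || !a && (a && !e || a))
= a || !(a && a || !a && a && !e || !a && a)   — absorption
= a || !(a && a || !a && a)   — absorption
= a || !a   — distribution
= true   — complement

true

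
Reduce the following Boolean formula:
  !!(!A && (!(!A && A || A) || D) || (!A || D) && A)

!A || D

!!(!A && (!(!A && A || A) || D) || (!A || D) && A)
= !!(!A && (!A || D) || (!A || D) && A)
= !!(!A || D)
= !A || D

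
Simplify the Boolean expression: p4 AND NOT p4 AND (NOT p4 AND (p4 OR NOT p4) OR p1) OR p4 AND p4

p4

p4 AND NOT p4 AND (NOT p4 AND (p4 OR NOT p4) OR p1) OR p4 AND p4
= p4 AND NOT p4 AND (NOT p4 OR p1) OR p4 AND p4   [complement / identity]
= p4 AND NOT p4 OR p4 AND p4   [absorption]
= p4   [distribution]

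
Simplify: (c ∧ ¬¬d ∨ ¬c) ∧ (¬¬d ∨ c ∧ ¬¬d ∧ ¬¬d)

(c ∧ ¬¬d ∨ ¬c) ∧ (¬¬d ∨ c ∧ ¬¬d ∧ ¬¬d)
= (c ∧ ¬¬d ∨ ¬c) ∧ (¬¬d ∨ c ∧ ¬¬d)   — idempotence
= ¬c ∧ ¬¬d ∨ c ∧ ¬¬d   — distribution
= ¬¬d   — distribution
= d   — double negation

d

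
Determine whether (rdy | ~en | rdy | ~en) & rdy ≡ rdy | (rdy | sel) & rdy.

E1: (rdy | ~en | rdy | ~en) & rdy
    = (rdy | ~en) & rdy
    = rdy
E2: rdy | (rdy | sel) & rdy
    = rdy | rdy
    = rdy
Both reduce to rdy, so they are equivalent.

Yes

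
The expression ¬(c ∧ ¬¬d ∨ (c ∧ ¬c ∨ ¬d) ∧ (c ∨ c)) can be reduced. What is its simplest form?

¬(c ∧ ¬¬d ∨ (c ∧ ¬c ∨ ¬d) ∧ (c ∨ c))
= ¬(c ∧ d ∨ (c ∧ ¬c ∨ ¬d) ∧ (c ∨ c))
= ¬(c ∧ d ∨ ¬d ∧ (c ∨ c))
= ¬(c ∧ d ∨ ¬d ∧ c)
= ¬c

¬c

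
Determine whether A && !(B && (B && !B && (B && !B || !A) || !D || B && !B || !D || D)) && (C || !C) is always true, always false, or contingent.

A && !(B && (B && !B && (B && !B || !A) || !D || B && !B || !D || D)) && (C || !C)
= A && !(B && (B && !B || !D || B && !B || !D || D)) && (C || !C)   (absorption)
= A && !(B && (B && !B || !D || D)) && (C || !C)   (idempotence)
= A && !(B && (B && !B || !D || D))   (complement / identity)
= A && !(B && (!D || D))   (complement / identity)
= A && !B   (complement / identity)
This depends on A, B, so it is not a constant.

contingent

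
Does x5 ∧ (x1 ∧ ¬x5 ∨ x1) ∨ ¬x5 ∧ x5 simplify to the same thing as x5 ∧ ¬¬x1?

E1: x5 ∧ (x1 ∧ ¬x5 ∨ x1) ∨ ¬x5 ∧ x5
    = x5 ∧ x1 ∨ ¬x5 ∧ x5   [absorption]
    = x5 ∧ x1   [complement / identity]
E2: x5 ∧ ¬¬x1
    = x5 ∧ x1   [double negation]
Both reduce to x5 ∧ x1, so they are equivalent.

Yes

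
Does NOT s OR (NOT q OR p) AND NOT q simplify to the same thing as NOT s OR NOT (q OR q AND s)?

E1: NOT s OR (NOT q OR p) AND NOT q
    = NOT s OR NOT q
E2: NOT s OR NOT (q OR q AND s)
    = NOT s OR NOT q
Both reduce to NOT s OR NOT q, so they are equivalent.

Yes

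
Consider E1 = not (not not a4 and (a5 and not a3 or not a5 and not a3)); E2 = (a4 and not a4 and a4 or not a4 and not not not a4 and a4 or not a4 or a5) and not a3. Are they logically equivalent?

E1: not (not not a4 and (a5 and not a3 or not a5 and not a3))
    = not (not not a4 and not a3)   [distribution]
    = not a4 or a3   [De Morgan]
E2: (a4 and not a4 and a4 or not a4 and not not not a4 and a4 or not a4 or a5) and not a3
    = (a4 and not a4 and a4 or not a4 and not a4 and a4 or not a4 or a5) and not a3   [double negation]
    = (not a4 and a4 or not a4 or a5) and not a3   [distribution]
    = (not a4 or a5) and not a3   [complement / identity]
These differ: at a3=1, a4=1, a5=0, E1 = 1 but E2 = 0.

No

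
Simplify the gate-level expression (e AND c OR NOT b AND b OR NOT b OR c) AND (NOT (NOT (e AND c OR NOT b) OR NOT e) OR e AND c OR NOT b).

e AND c OR NOT b

(e AND c OR NOT b AND b OR NOT b OR c) AND (NOT (NOT (e AND c OR NOT b) OR NOT e) OR e AND c OR NOT b)
= (e AND c OR NOT b AND b OR NOT b OR c) AND ((e AND c OR NOT b) AND e OR e AND c OR NOT b)   [De Morgan]
= (e AND c OR NOT b OR c) AND ((e AND c OR NOT b) AND e OR e AND c OR NOT b)   [complement / identity]
= (e AND c OR NOT b OR c) AND (e AND c OR NOT b)   [absorption]
= e AND c OR NOT b   [absorption]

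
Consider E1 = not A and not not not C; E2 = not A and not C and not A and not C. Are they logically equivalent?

E1: not A and not not not C
    = not A and not C   [double negation]
E2: not A and not C and not A and not C
    = not A and not C   [idempotence]
Both reduce to not A and not C, so they are equivalent.

Yes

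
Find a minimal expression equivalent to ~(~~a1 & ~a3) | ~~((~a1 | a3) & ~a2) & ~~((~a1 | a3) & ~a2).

~a1 | a3

~(~~a1 & ~a3) | ~~((~a1 | a3) & ~a2) & ~~((~a1 | a3) & ~a2)
= ~(~~a1 & ~a3) | ~~((~a1 | a3) & ~a2)   — idempotence
= ~(~~a1 & ~a3) | (~a1 | a3) & ~a2   — double negation
= ~a1 | a3 | (~a1 | a3) & ~a2   — De Morgan
= ~a1 | a3   — absorption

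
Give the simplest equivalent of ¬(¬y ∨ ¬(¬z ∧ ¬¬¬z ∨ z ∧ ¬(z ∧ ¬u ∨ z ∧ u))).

¬(¬y ∨ ¬(¬z ∧ ¬¬¬z ∨ z ∧ ¬(z ∧ ¬u ∨ z ∧ u)))
= ¬(¬y ∨ ¬(¬z ∧ ¬z ∨ z ∧ ¬(z ∧ ¬u ∨ z ∧ u)))   — double negation
= ¬(¬y ∨ ¬(¬z ∧ ¬z ∨ z ∧ ¬z))   — distribution
= ¬(¬y ∨ ¬¬z)   — distribution
= y ∧ ¬z   — De Morgan

y ∧ ¬z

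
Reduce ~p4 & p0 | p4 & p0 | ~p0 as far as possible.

~p4 & p0 | p4 & p0 | ~p0
= p0 | ~p0   — distribution
= 1   — complement

1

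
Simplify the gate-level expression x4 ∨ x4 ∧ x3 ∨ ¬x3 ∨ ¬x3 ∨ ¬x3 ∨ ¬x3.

x4 ∨ x4 ∧ x3 ∨ ¬x3 ∨ ¬x3 ∨ ¬x3 ∨ ¬x3
= x4 ∨ x4 ∧ x3 ∨ ¬x3 ∨ ¬x3   (idempotence)
= x4 ∨ x4 ∧ x3 ∨ ¬x3   (idempotence)
= x4 ∨ ¬x3   (absorption)

x4 ∨ ¬x3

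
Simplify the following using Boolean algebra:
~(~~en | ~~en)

~en

~(~~en | ~~en)
= ~~~en   — idempotence
= ~en   — double negation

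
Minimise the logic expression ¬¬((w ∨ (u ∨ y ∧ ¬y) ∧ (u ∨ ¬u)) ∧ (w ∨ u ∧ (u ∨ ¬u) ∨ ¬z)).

¬¬((w ∨ (u ∨ y ∧ ¬y) ∧ (u ∨ ¬u)) ∧ (w ∨ u ∧ (u ∨ ¬u) ∨ ¬z))
= ¬¬((w ∨ u ∧ (u ∨ ¬u)) ∧ (w ∨ u ∧ (u ∨ ¬u) ∨ ¬z))   (complement / identity)
= ¬¬(w ∨ u ∧ (u ∨ ¬u))   (absorption)
= ¬¬(w ∨ u)   (complement / identity)
= w ∨ u   (double negation)

w ∨ u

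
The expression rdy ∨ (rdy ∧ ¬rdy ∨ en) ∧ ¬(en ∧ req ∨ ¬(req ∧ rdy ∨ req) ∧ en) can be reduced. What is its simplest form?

rdy

rdy ∨ (rdy ∧ ¬rdy ∨ en) ∧ ¬(en ∧ req ∨ ¬(req ∧ rdy ∨ req) ∧ en)
= rdy ∨ (rdy ∧ ¬rdy ∨ en) ∧ ¬(en ∧ req ∨ ¬req ∧ en)   — absorption
= rdy ∨ (rdy ∧ ¬rdy ∨ en) ∧ ¬en   — distribution
= rdy ∨ en ∧ ¬en   — complement / identity
= rdy   — complement / identity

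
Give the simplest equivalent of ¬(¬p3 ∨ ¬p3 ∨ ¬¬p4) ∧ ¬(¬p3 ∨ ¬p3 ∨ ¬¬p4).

p3 ∧ ¬p4

¬(¬p3 ∨ ¬p3 ∨ ¬¬p4) ∧ ¬(¬p3 ∨ ¬p3 ∨ ¬¬p4)
= ¬(¬p3 ∨ ¬p3 ∨ ¬¬p4)   (idempotence)
= ¬(¬p3 ∨ ¬¬p4)   (idempotence)
= p3 ∧ ¬p4   (De Morgan)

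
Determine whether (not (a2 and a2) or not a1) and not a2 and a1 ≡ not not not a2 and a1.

Yes

E1: (not (a2 and a2) or not a1) and not a2 and a1
    = (not a2 or not a1) and not a2 and a1   (idempotence)
    = not a2 and a1   (absorption)
E2: not not not a2 and a1
    = not a2 and a1   (double negation)
Both reduce to not a2 and a1, so they are equivalent.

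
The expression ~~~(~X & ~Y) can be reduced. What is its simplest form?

X | Y

~~~(~X & ~Y)
= ~(~X & ~Y)   — double negation
= X | Y   — De Morgan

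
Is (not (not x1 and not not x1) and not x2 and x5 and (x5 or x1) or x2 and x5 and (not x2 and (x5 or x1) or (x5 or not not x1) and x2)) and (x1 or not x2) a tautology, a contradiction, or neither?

neither

(not (not x1 and not not x1) and not x2 and x5 and (x5 or x1) or x2 and x5 and (not x2 and (x5 or x1) or (x5 or not not x1) and x2)) and (x1 or not x2)
= (not (not x1 and not not x1) and not x2 and x5 and (x5 or x1) or x2 and x5 and (not x2 and (x5 or x1) or (x5 or x1) and x2)) and (x1 or not x2)
= ((x1 or not x1) and not x2 and x5 and (x5 or x1) or x2 and x5 and (not x2 and (x5 or x1) or (x5 or x1) and x2)) and (x1 or not x2)
= (not x2 and x5 and (x5 or x1) or x2 and x5 and (not x2 and (x5 or x1) or (x5 or x1) and x2)) and (x1 or not x2)
= (not x2 and x5 and (x5 or x1) or x2 and x5 and (x5 or x1)) and (x1 or not x2)
= x5 and (x5 or x1) and (x1 or not x2)
= x5 and (x1 or not x2)
This depends on x1, x2, x5, so it is not a constant.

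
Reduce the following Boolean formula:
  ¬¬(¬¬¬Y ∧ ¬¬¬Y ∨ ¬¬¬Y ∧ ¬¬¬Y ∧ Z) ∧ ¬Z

¬Y ∧ ¬Z

¬¬(¬¬¬Y ∧ ¬¬¬Y ∨ ¬¬¬Y ∧ ¬¬¬Y ∧ Z) ∧ ¬Z
= ¬¬(¬¬¬Y ∧ ¬¬¬Y) ∧ ¬Z   [absorption]
= ¬¬¬¬¬Y ∧ ¬Z   [idempotence]
= ¬¬¬Y ∧ ¬Z   [double negation]
= ¬Y ∧ ¬Z   [double negation]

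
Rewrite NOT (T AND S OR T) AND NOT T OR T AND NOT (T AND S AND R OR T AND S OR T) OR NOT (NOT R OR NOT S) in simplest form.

NOT (T AND S OR T) AND NOT T OR T AND NOT (T AND S AND R OR T AND S OR T) OR NOT (NOT R OR NOT S)
= NOT (T AND S OR T) AND NOT T OR T AND NOT (T AND S OR T) OR NOT (NOT R OR NOT S)   [absorption]
= NOT (T AND S OR T) AND NOT T OR T AND NOT (T AND S OR T) OR R AND S   [De Morgan]
= NOT (T AND S OR T) OR R AND S   [distribution]
= NOT T OR R AND S   [absorption]

NOT T OR R AND S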